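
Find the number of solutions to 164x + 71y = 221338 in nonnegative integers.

gcd(164, 71) = 1.
By Bézout, 164·(-29) + 71·(67) = 1.
One solution: (24, 3062).
General: x = 24 + 71t, y = 3062 - 164t.
x ≥ 0 ⇒ t ≥ 0; y ≥ 0 ⇒ t ≤ 18. So t ∈ [0, 18]: 19 solutions.

19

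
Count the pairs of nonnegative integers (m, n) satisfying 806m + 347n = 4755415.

17

gcd(806, 347) = 1.
By Bézout, 806×(-158) + 347×(367) = 1.
One solution: (60, 13565).
General: m = 60 + 347t, n = 13565 - 806t.
m ≥ 0 ⇒ t ≥ 0; n ≥ 0 ⇒ t ≤ 16. So t ∈ [0, 16]: 17 solutions.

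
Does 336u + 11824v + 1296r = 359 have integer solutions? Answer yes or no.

gcd(11824, 336) = 16  (11824 = 35·336 + 64, 336 = 5·64 + 16, 64 = 4·16).
gcd(16, 1296) = 16.
16 does not divide 359 (remainder 7), so no integer solutions.

no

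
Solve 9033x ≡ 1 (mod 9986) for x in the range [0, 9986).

8037

gcd(9986, 9033):
  9986 = 1*9033 + 953
  9033 = 9*953 + 456
  953 = 2*456 + 41
  456 = 11*41 + 5
  41 = 8*5 + 1
  5 = 5*1
so gcd(9986, 9033) = 1.
Back-substitute for Bézout coefficients:
  1 = 41 - 8*5
  ... = 9033*(-1949) + 9986*(1763)
So 9033*-1949 ≡ 1 (mod 9986), and -1949 mod 9986 = 8037.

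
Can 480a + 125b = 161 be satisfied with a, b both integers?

gcd(480, 125) = 5.
5 does not divide 161 (remainder 1), so no integer solutions.

no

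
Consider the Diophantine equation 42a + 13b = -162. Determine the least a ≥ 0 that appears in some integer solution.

gcd(42, 13):
  42 = 3×13 + 3
  13 = 4×3 + 1
  3 = 3×1
so gcd(42, 13) = 1.
1 divides -162, so solutions exist.
Back-substitute for Bézout coefficients:
  1 = 13 - 4×3
  ... = 42×(-4) + 13×(13)
Scale by -162/1 = -162: (a₀, b₀) = (648, -2106).
General solution: a = 648 + 13t, b = -2106 - 42t for integer t.
a ≥ 0: smallest is 648 mod 13 = 11 (at t = -49), with b = -48.

11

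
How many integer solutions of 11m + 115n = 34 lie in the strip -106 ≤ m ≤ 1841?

17

gcd(115, 11):
  115 = 10×11 + 5
  11 = 2×5 + 1
  5 = 5×1
so gcd(115, 11) = 1.
Back-substitute for Bézout coefficients:
  1 = 11 - 2×5
  ... = 11×(21) + 115×(-2)
Scale by 34: particular solution (714, -68); reduce m mod 115: (24, -2).
General solution: m = 24 + 115t, n = -2 - 11t for integer t.
-106 ≤ 24 + 115t ≤ 1841 gives t ∈ [-1, 15], which is 17 values.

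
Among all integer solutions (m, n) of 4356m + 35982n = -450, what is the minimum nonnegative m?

1082

gcd(35982, 4356):
  35982 = 8×4356 + 1134
  4356 = 3×1134 + 954
  1134 = 1×954 + 180
  954 = 5×180 + 54
  180 = 3×54 + 18
  54 = 3×18
so gcd(35982, 4356) = 18.
18 divides -450, so solutions exist.
Back-substitute for Bézout coefficients:
  18 = 180 - 3×54
  ... = 4356×(-603) + 35982×(73)
Scale by -450/18 = -25: (m₀, n₀) = (15075, -1825).
General solution: m = 15075 + 1999t, n = -1825 - 242t for integer t.
m ≥ 0: smallest is 15075 mod 1999 = 1082 (at t = -7), with n = -131.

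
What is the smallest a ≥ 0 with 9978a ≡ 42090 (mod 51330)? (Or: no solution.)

745

gcd(51330, 9978):
  51330 = 5*9978 + 1440
  9978 = 6*1440 + 1338
  1440 = 1*1338 + 102
  1338 = 13*102 + 12
  102 = 8*12 + 6
  12 = 2*6
so gcd(51330, 9978) = 6.
6 divides 42090, so solutions exist.
Back-substitute for Bézout coefficients:
  6 = 102 - 8*12
  ... = 9978*(-4028) + 51330*(783)
So 9978*(-4028) ≡ 6 (mod 51330); multiply by 7015: a ≡ -28256420 (mod 8555).
Smallest nonnegative: a = -28256420 mod 8555 = 745.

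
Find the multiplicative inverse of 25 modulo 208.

25

gcd(208, 25) = 1  (208 = 8·25 + 8, 25 = 3·8 + 1, 8 = 8·1).
Back-substituting, 25·(25) + 208·(-3) = 1.
So 25·25 ≡ 1 (mod 208), and 25 mod 208 = 25.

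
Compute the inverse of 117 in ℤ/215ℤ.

68

gcd(215, 117):
  215 = 1·117 + 98
  117 = 1·98 + 19
  98 = 5·19 + 3
  19 = 6·3 + 1
  3 = 3·1
so gcd(215, 117) = 1.
Back-substitute for Bézout coefficients:
  1 = 19 - 6·3
  ... = 117·(68) + 215·(-37)
So 117·68 ≡ 1 (mod 215), and 68 mod 215 = 68.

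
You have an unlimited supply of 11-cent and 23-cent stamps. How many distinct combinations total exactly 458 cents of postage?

2

Need nonnegative integers with 11j + 23k = 458.
gcd(11, 23) = 1, and 11·(-2) + 23·(1) = 1.
So (j₀, k₀) = (-916, 458); general j = -916 + 23t, k = 458 - 11t.
j ≥ 0 ⇒ t ≥ 40; k ≥ 0 ⇒ t ≤ 41. That's 2 values of t.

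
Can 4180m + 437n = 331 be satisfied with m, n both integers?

no

gcd(4180, 437):
  4180 = 9*437 + 247
  437 = 1*247 + 190
  247 = 1*190 + 57
  190 = 3*57 + 19
  57 = 3*19
so gcd(4180, 437) = 19.
19 does not divide 331 (remainder 8), so no integer solutions.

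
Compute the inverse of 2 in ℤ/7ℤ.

gcd(7, 2):
  7 = 3·2 + 1
  2 = 2·1
so gcd(7, 2) = 1.
Back-substitute for Bézout coefficients:
  1 = 7 - 3·2
  ... = 2·(-3) + 7·(1)
So 2·-3 ≡ 1 (mod 7), and -3 mod 7 = 4.

4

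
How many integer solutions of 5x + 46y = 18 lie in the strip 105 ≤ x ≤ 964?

19

gcd(46, 5) = 1  (46 = 9·5 + 1, 5 = 5·1).
Back-substituting, 5·(-9) + 46·(1) = 1.
Scale by 18: particular solution (-162, 18); reduce x mod 46: (22, -2).
General solution: x = 22 + 46t, y = -2 - 5t for integer t.
105 ≤ 22 + 46t ≤ 964 gives t ∈ [2, 20], which is 19 values.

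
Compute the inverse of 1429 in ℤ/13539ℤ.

12241

gcd(13539, 1429) = 1  (13539 = 9·1429 + 678, 1429 = 2·678 + 73, 678 = 9·73 + 21, 73 = 3·21 + 10, 21 = 2·10 + 1, 10 = 10·1).
Back-substituting, 1429·(-1298) + 13539·(137) = 1.
So 1429·-1298 ≡ 1 (mod 13539), and -1298 mod 13539 = 12241.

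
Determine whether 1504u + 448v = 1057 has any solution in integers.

gcd(1504, 448) = 32.
32 does not divide 1057 (remainder 1), so no integer solutions.

no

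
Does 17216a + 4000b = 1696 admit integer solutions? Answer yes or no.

yes

gcd(17216, 4000) = 32  (17216 = 4×4000 + 1216, 4000 = 3×1216 + 352, 1216 = 3×352 + 160, 352 = 2×160 + 32, 160 = 5×32).
32 divides 1696, so integer solutions exist.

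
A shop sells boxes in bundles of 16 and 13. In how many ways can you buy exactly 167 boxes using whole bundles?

Need nonnegative integers with 16j + 13k = 167.
gcd(16, 13) = 1, and 16·(-4) + 13·(5) = 1.
So (j₀, k₀) = (-668, 835); general j = -668 + 13t, k = 835 - 16t.
j ≥ 0 ⇒ t ≥ 52; k ≥ 0 ⇒ t ≤ 52. That's 1 value of t.

1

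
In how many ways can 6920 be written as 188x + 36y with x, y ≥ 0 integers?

4

gcd(188, 36) = 4  (188 = 5×36 + 8, 36 = 4×8 + 4, 8 = 2×4).
Back-substituting, 188×(-4) + 36×(21) = 4.
Scale by 1730: one solution is (-6920, 36330). Reduce x mod 9: (1, 187).
General: x = 1 + 9t, y = 187 - 47t.
x ≥ 0 ⇒ t ≥ 0; y ≥ 0 ⇒ t ≤ 3. So t ∈ [0, 3]: 4 solutions.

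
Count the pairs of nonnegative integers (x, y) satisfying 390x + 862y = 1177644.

gcd(862, 390) = 2.
By Bézout, 390*(42) + 862*(-19) = 2.
One solution: (175, 1287).
General: x = 175 + 431t, y = 1287 - 195t.
x ≥ 0 ⇒ t ≥ 0; y ≥ 0 ⇒ t ≤ 6. So t ∈ [0, 6]: 7 solutions.

7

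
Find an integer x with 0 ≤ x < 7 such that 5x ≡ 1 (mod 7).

3

gcd(7, 5) = 1  (7 = 1×5 + 2, 5 = 2×2 + 1, 2 = 2×1).
Back-substituting, 5×(3) + 7×(-2) = 1.
So 5×3 ≡ 1 (mod 7), and 3 mod 7 = 3.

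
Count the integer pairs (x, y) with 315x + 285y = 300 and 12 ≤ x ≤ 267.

gcd(315, 285) = 15.
By Bézout, 315·(-9) + 285·(10) = 15.
Particular solution: (10, -10).
General solution: x = 10 + 19t, y = -10 - 21t for integer t.
12 ≤ 10 + 19t ≤ 267 gives t ∈ [1, 13], which is 13 values.

13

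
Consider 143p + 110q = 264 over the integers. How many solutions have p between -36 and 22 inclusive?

gcd(143, 110) = 11  (143 = 1*110 + 33, 110 = 3*33 + 11, 33 = 3*11).
Back-substituting, 143*(-3) + 110*(4) = 11.
Scale by 24: particular solution (-72, 96); reduce p mod 10: (8, -8).
General solution: p = 8 + 10t, q = -8 - 13t for integer t.
-36 ≤ 8 + 10t ≤ 22 gives t ∈ [-4, 1], which is 6 values.

6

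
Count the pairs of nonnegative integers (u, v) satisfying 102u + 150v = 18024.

7

gcd(150, 102):
  150 = 1·102 + 48
  102 = 2·48 + 6
  48 = 8·6
so gcd(150, 102) = 6.
Back-substitute for Bézout coefficients:
  6 = 102 - 2·48
  ... = 102·(3) + 150·(-2)
Scale by 3004: one solution is (9012, -6008). Reduce u mod 25: (12, 112).
General: u = 12 + 25t, v = 112 - 17t.
u ≥ 0 ⇒ t ≥ 0; v ≥ 0 ⇒ t ≤ 6. So t ∈ [0, 6]: 7 solutions.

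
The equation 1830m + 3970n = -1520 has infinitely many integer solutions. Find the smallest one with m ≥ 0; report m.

394

gcd(3970, 1830):
  3970 = 2·1830 + 310
  1830 = 5·310 + 280
  310 = 1·280 + 30
  280 = 9·30 + 10
  30 = 3·10
so gcd(3970, 1830) = 10.
10 divides -1520, so solutions exist.
Back-substitute for Bézout coefficients:
  10 = 280 - 9·30
  ... = 1830·(128) + 3970·(-59)
Scale by -1520/10 = -152: (m₀, n₀) = (-19456, 8968).
General solution: m = -19456 + 397t, n = 8968 - 183t for integer t.
m ≥ 0: smallest is -19456 mod 397 = 394 (at t = 50), with n = -182.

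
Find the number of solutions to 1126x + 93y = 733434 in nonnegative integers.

gcd(1126, 93):
  1126 = 12*93 + 10
  93 = 9*10 + 3
  10 = 3*3 + 1
  3 = 3*1
so gcd(1126, 93) = 1.
Back-substitute for Bézout coefficients:
  1 = 10 - 3*3
  ... = 1126*(28) + 93*(-339)
Scale by 733434: one solution is (20536152, -248634126). Reduce x mod 93: (78, 6942).
General: x = 78 + 93t, y = 6942 - 1126t.
x ≥ 0 ⇒ t ≥ 0; y ≥ 0 ⇒ t ≤ 6. So t ∈ [0, 6]: 7 solutions.

7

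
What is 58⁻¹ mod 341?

147

gcd(341, 58):
  341 = 5·58 + 51
  58 = 1·51 + 7
  51 = 7·7 + 2
  7 = 3·2 + 1
  2 = 2·1
so gcd(341, 58) = 1.
Back-substitute for Bézout coefficients:
  1 = 7 - 3·2
  ... = 58·(147) + 341·(-25)
So 58·147 ≡ 1 (mod 341), and 147 mod 341 = 147.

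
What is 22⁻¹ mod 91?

29

gcd(91, 22) = 1.
By Bézout, 22·(29) + 91·(-7) = 1.
So 22·29 ≡ 1 (mod 91), and 29 mod 91 = 29.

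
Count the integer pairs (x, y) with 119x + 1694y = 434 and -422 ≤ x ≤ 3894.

gcd(1694, 119):
  1694 = 14·119 + 28
  119 = 4·28 + 7
  28 = 4·7
so gcd(1694, 119) = 7.
Back-substitute for Bézout coefficients:
  7 = 119 - 4·28
  ... = 119·(57) + 1694·(-4)
Scale by 62: particular solution (3534, -248); reduce x mod 242: (146, -10).
General solution: x = 146 + 242t, y = -10 - 17t for integer t.
-422 ≤ 146 + 242t ≤ 3894 gives t ∈ [-2, 15], which is 18 values.

18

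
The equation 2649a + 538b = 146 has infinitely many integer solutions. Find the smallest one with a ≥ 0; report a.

gcd(2649, 538) = 1  (2649 = 4×538 + 497, 538 = 1×497 + 41, 497 = 12×41 + 5, 41 = 8×5 + 1, 5 = 5×1).
1 divides 146, so solutions exist.
Back-substituting, 2649×(-105) + 538×(517) = 1.
Scale by 146/1 = 146: (a₀, b₀) = (-15330, 75482).
General solution: a = -15330 + 538t, b = 75482 - 2649t for integer t.
a ≥ 0: smallest is -15330 mod 538 = 272 (at t = 29), with b = -1339.

272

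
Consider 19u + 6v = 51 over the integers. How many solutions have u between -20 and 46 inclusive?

11

gcd(19, 6) = 1.
By Bézout, 19*(1) + 6*(-3) = 1.
Particular solution: (3, -1).
General solution: u = 3 + 6t, v = -1 - 19t for integer t.
-20 ≤ 3 + 6t ≤ 46 gives t ∈ [-3, 7], which is 11 values.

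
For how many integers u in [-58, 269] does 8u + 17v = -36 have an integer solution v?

gcd(17, 8):
  17 = 2×8 + 1
  8 = 8×1
so gcd(17, 8) = 1.
Back-substitute for Bézout coefficients:
  1 = 17 - 2×8
  ... = 8×(-2) + 17×(1)
Scale by -36: particular solution (72, -36); reduce u mod 17: (4, -4).
General solution: u = 4 + 17t, v = -4 - 8t for integer t.
-58 ≤ 4 + 17t ≤ 269 gives t ∈ [-3, 15], which is 19 values.

19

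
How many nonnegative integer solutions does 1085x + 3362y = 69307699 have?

19

gcd(3362, 1085) = 1.
By Bézout, 1085·(1571) + 3362·(-507) = 1.
One solution: (815, 20352).
General: x = 815 + 3362t, y = 20352 - 1085t.
x ≥ 0 ⇒ t ≥ 0; y ≥ 0 ⇒ t ≤ 18. So t ∈ [0, 18]: 19 solutions.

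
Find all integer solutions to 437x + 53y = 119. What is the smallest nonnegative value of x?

1

gcd(437, 53) = 1  (437 = 8×53 + 13, 53 = 4×13 + 1, 13 = 13×1).
1 divides 119, so solutions exist.
Back-substituting, 437×(-4) + 53×(33) = 1.
Scale by 119/1 = 119: (x₀, y₀) = (-476, 3927).
General solution: x = -476 + 53t, y = 3927 - 437t for integer t.
x ≥ 0: smallest is -476 mod 53 = 1 (at t = 9), with y = -6.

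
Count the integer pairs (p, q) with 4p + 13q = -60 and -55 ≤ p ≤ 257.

gcd(13, 4):
  13 = 3*4 + 1
  4 = 4*1
so gcd(13, 4) = 1.
Back-substitute for Bézout coefficients:
  1 = 13 - 3*4
  ... = 4*(-3) + 13*(1)
Scale by -60: particular solution (180, -60); reduce p mod 13: (11, -8).
General solution: p = 11 + 13t, q = -8 - 4t for integer t.
-55 ≤ 11 + 13t ≤ 257 gives t ∈ [-5, 18], which is 24 values.

24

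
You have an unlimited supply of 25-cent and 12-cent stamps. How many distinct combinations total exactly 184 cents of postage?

Need nonnegative integers with 25j + 12k = 184.
gcd(25, 12) = 1, and 25·(1) + 12·(-2) = 1.
So (j₀, k₀) = (184, -368); general j = 184 + 12t, k = -368 - 25t.
j ≥ 0 ⇒ t ≥ -15; k ≥ 0 ⇒ t ≤ -15. That's 1 value of t.

1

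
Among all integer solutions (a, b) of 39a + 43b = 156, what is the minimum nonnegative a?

gcd(43, 39):
  43 = 1*39 + 4
  39 = 9*4 + 3
  4 = 1*3 + 1
  3 = 3*1
so gcd(43, 39) = 1.
1 divides 156, so solutions exist.
Back-substitute for Bézout coefficients:
  1 = 4 - 1*3
  ... = 39*(-11) + 43*(10)
Scale by 156/1 = 156: (a₀, b₀) = (-1716, 1560).
General solution: a = -1716 + 43t, b = 1560 - 39t for integer t.
a ≥ 0: smallest is -1716 mod 43 = 4 (at t = 40), with b = 0.

4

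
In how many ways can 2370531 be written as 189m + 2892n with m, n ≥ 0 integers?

gcd(2892, 189):
  2892 = 15*189 + 57
  189 = 3*57 + 18
  57 = 3*18 + 3
  18 = 6*3
so gcd(2892, 189) = 3.
Back-substitute for Bézout coefficients:
  3 = 57 - 3*18
  ... = 189*(-153) + 2892*(10)
Scale by 790177: one solution is (-120897081, 7901770). Reduce m mod 964: (87, 814).
General: m = 87 + 964t, n = 814 - 63t.
m ≥ 0 ⇒ t ≥ 0; n ≥ 0 ⇒ t ≤ 12. So t ∈ [0, 12]: 13 solutions.

13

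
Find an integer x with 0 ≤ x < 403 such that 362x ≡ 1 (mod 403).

344

gcd(403, 362):
  403 = 1·362 + 41
  362 = 8·41 + 34
  41 = 1·34 + 7
  34 = 4·7 + 6
  7 = 1·6 + 1
  6 = 6·1
so gcd(403, 362) = 1.
Back-substitute for Bézout coefficients:
  1 = 7 - 1·6
  ... = 362·(-59) + 403·(53)
So 362·-59 ≡ 1 (mod 403), and -59 mod 403 = 344.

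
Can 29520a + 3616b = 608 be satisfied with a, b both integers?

gcd(29520, 3616) = 16.
16 divides 608, so integer solutions exist.

yes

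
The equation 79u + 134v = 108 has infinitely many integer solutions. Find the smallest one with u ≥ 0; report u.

gcd(134, 79) = 1  (134 = 1·79 + 55, 79 = 1·55 + 24, 55 = 2·24 + 7, 24 = 3·7 + 3, 7 = 2·3 + 1, 3 = 3·1).
1 divides 108, so solutions exist.
Back-substituting, 79·(-39) + 134·(23) = 1.
Scale by 108/1 = 108: (u₀, v₀) = (-4212, 2484).
General solution: u = -4212 + 134t, v = 2484 - 79t for integer t.
u ≥ 0: smallest is -4212 mod 134 = 76 (at t = 32), with v = -44.

76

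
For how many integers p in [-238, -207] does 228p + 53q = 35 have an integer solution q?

1

gcd(228, 53):
  228 = 4*53 + 16
  53 = 3*16 + 5
  16 = 3*5 + 1
  5 = 5*1
so gcd(228, 53) = 1.
Back-substitute for Bézout coefficients:
  1 = 16 - 3*5
  ... = 228*(10) + 53*(-43)
Scale by 35: particular solution (350, -1505); reduce p mod 53: (32, -137).
General solution: p = 32 + 53t, q = -137 - 228t for integer t.
-238 ≤ 32 + 53t ≤ -207 gives t ∈ [-5, -5], which is 1 value.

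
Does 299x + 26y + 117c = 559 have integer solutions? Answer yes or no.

gcd(299, 26) = 13  (299 = 11×26 + 13, 26 = 2×13).
gcd(13, 117) = 13.
13 divides 559, so integer solutions exist.

yes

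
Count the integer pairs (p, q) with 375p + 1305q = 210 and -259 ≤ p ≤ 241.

6

gcd(1305, 375) = 15  (1305 = 3·375 + 180, 375 = 2·180 + 15, 180 = 12·15).
Back-substituting, 375·(7) + 1305·(-2) = 15.
Scale by 14: particular solution (98, -28); reduce p mod 87: (11, -3).
General solution: p = 11 + 87t, q = -3 - 25t for integer t.
-259 ≤ 11 + 87t ≤ 241 gives t ∈ [-3, 2], which is 6 values.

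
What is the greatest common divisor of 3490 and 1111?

gcd(3490, 1111) = 1  (3490 = 3·1111 + 157, 1111 = 7·157 + 12, 157 = 13·12 + 1, 12 = 12·1).

1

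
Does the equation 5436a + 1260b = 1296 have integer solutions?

yes

gcd(5436, 1260) = 36  (5436 = 4·1260 + 396, 1260 = 3·396 + 72, 396 = 5·72 + 36, 72 = 2·36).
36 divides 1296, so integer solutions exist.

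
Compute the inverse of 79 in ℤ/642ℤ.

gcd(642, 79) = 1.
By Bézout, 79*(-65) + 642*(8) = 1.
So 79*-65 ≡ 1 (mod 642), and -65 mod 642 = 577.

577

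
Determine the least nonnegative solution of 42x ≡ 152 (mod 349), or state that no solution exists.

gcd(349, 42):
  349 = 8×42 + 13
  42 = 3×13 + 3
  13 = 4×3 + 1
  3 = 3×1
so gcd(349, 42) = 1.
1 divides 152, so solutions exist.
Back-substitute for Bézout coefficients:
  1 = 13 - 4×3
  ... = 42×(-108) + 349×(13)
So 42×(-108) ≡ 1 (mod 349); multiply by 152: x ≡ -16416 (mod 349).
Smallest nonnegative: x = -16416 mod 349 = 336.

336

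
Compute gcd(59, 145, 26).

gcd(145, 59) = 1.
gcd(1, 26) = 1.

1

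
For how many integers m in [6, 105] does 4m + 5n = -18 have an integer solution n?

20

gcd(5, 4) = 1  (5 = 1*4 + 1, 4 = 4*1).
Back-substituting, 4*(-1) + 5*(1) = 1.
Scale by -18: particular solution (18, -18); reduce m mod 5: (3, -6).
General solution: m = 3 + 5t, n = -6 - 4t for integer t.
6 ≤ 3 + 5t ≤ 105 gives t ∈ [1, 20], which is 20 values.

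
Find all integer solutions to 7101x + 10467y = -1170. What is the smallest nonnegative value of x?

gcd(10467, 7101):
  10467 = 1·7101 + 3366
  7101 = 2·3366 + 369
  3366 = 9·369 + 45
  369 = 8·45 + 9
  45 = 5·9
so gcd(10467, 7101) = 9.
9 divides -1170, so solutions exist.
Back-substitute for Bézout coefficients:
  9 = 369 - 8·45
  ... = 7101·(227) + 10467·(-154)
Scale by -1170/9 = -130: (x₀, y₀) = (-29510, 20020).
General solution: x = -29510 + 1163t, y = 20020 - 789t for integer t.
x ≥ 0: smallest is -29510 mod 1163 = 728 (at t = 26), with y = -494.

728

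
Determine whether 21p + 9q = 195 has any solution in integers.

gcd(21, 9) = 3.
3 divides 195, so integer solutions exist.

yes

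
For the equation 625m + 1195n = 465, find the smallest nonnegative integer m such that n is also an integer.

169

gcd(1195, 625) = 5  (1195 = 1×625 + 570, 625 = 1×570 + 55, 570 = 10×55 + 20, 55 = 2×20 + 15, 20 = 1×15 + 5, 15 = 3×5).
5 divides 465, so solutions exist.
Back-substituting, 625×(-65) + 1195×(34) = 5.
Scale by 465/5 = 93: (m₀, n₀) = (-6045, 3162).
General solution: m = -6045 + 239t, n = 3162 - 125t for integer t.
m ≥ 0: smallest is -6045 mod 239 = 169 (at t = 26), with n = -88.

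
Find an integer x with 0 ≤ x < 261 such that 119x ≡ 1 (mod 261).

gcd(261, 119) = 1.
By Bézout, 119×(68) + 261×(-31) = 1.
So 119×68 ≡ 1 (mod 261), and 68 mod 261 = 68.

68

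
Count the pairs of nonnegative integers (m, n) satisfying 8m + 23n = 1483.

gcd(23, 8):
  23 = 2*8 + 7
  8 = 1*7 + 1
  7 = 7*1
so gcd(23, 8) = 1.
Back-substitute for Bézout coefficients:
  1 = 8 - 1*7
  ... = 8*(3) + 23*(-1)
Scale by 1483: one solution is (4449, -1483). Reduce m mod 23: (10, 61).
General: m = 10 + 23t, n = 61 - 8t.
m ≥ 0 ⇒ t ≥ 0; n ≥ 0 ⇒ t ≤ 7. So t ∈ [0, 7]: 8 solutions.

8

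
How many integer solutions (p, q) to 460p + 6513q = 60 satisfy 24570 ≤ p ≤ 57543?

5

gcd(6513, 460) = 1  (6513 = 14×460 + 73, 460 = 6×73 + 22, 73 = 3×22 + 7, 22 = 3×7 + 1, 7 = 7×1).
Back-substituting, 460×(892) + 6513×(-63) = 1.
Scale by 60: particular solution (53520, -3780); reduce p mod 6513: (1416, -100).
General solution: p = 1416 + 6513t, q = -100 - 460t for integer t.
24570 ≤ 1416 + 6513t ≤ 57543 gives t ∈ [4, 8], which is 5 values.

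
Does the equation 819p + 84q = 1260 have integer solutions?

yes

gcd(819, 84):
  819 = 9×84 + 63
  84 = 1×63 + 21
  63 = 3×21
so gcd(819, 84) = 21.
21 divides 1260, so integer solutions exist.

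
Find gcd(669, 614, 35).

1

gcd(669, 614) = 1  (669 = 1·614 + 55, 614 = 11·55 + 9, 55 = 6·9 + 1, 9 = 9·1).
gcd(1, 35) = 1.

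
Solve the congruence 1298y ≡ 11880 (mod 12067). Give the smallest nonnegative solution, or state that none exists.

976

gcd(12067, 1298) = 11  (12067 = 9·1298 + 385, 1298 = 3·385 + 143, 385 = 2·143 + 99, 143 = 1·99 + 44, 99 = 2·44 + 11, 44 = 4·11).
11 divides 11880, so solutions exist.
Back-substituting, 1298·(-251) + 12067·(27) = 11.
So 1298·(-251) ≡ 11 (mod 12067); multiply by 1080: y ≡ -271080 (mod 1097).
Smallest nonnegative: y = -271080 mod 1097 = 976.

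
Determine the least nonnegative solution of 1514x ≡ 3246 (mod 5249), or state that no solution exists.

1382

gcd(5249, 1514) = 1  (5249 = 3·1514 + 707, 1514 = 2·707 + 100, 707 = 7·100 + 7, 100 = 14·7 + 2, 7 = 3·2 + 1, 2 = 2·1).
1 divides 3246, so solutions exist.
Back-substituting, 1514·(-2257) + 5249·(651) = 1.
So 1514·(-2257) ≡ 1 (mod 5249); multiply by 3246: x ≡ -7326222 (mod 5249).
Smallest nonnegative: x = -7326222 mod 5249 = 1382.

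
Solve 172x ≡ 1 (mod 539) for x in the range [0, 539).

492

gcd(539, 172) = 1  (539 = 3·172 + 23, 172 = 7·23 + 11, 23 = 2·11 + 1, 11 = 11·1).
Back-substituting, 172·(-47) + 539·(15) = 1.
So 172·-47 ≡ 1 (mod 539), and -47 mod 539 = 492.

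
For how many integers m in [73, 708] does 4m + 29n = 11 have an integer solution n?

22

gcd(29, 4) = 1.
By Bézout, 4×(-7) + 29×(1) = 1.
Particular solution: (10, -1).
General solution: m = 10 + 29t, n = -1 - 4t for integer t.
73 ≤ 10 + 29t ≤ 708 gives t ∈ [3, 24], which is 22 values.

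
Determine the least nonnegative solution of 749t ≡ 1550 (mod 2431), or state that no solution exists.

gcd(2431, 749) = 1  (2431 = 3×749 + 184, 749 = 4×184 + 13, 184 = 14×13 + 2, 13 = 6×2 + 1, 2 = 2×1).
1 divides 1550, so solutions exist.
Back-substituting, 749×(1123) + 2431×(-346) = 1.
So 749×(1123) ≡ 1 (mod 2431); multiply by 1550: t ≡ 1740650 (mod 2431).
Smallest nonnegative: t = 1740650 mod 2431 = 54.

54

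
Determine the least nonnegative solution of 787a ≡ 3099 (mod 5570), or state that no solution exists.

5397

gcd(5570, 787) = 1.
1 divides 3099, so solutions exist.
By Bézout, 787·(913) + 5570·(-129) = 1.
So 787·(913) ≡ 1 (mod 5570); multiply by 3099: a ≡ 2829387 (mod 5570).
Smallest nonnegative: a = 2829387 mod 5570 = 5397.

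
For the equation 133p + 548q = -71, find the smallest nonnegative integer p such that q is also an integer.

gcd(548, 133):
  548 = 4*133 + 16
  133 = 8*16 + 5
  16 = 3*5 + 1
  5 = 5*1
so gcd(548, 133) = 1.
1 divides -71, so solutions exist.
Back-substitute for Bézout coefficients:
  1 = 16 - 3*5
  ... = 133*(-103) + 548*(25)
Scale by -71/1 = -71: (p₀, q₀) = (7313, -1775).
General solution: p = 7313 + 548t, q = -1775 - 133t for integer t.
p ≥ 0: smallest is 7313 mod 548 = 189 (at t = -13), with q = -46.

189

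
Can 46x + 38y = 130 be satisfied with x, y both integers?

yes

gcd(46, 38) = 2  (46 = 1*38 + 8, 38 = 4*8 + 6, 8 = 1*6 + 2, 6 = 3*2).
2 divides 130, so integer solutions exist.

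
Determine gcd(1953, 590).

gcd(1953, 590):
  1953 = 3×590 + 183
  590 = 3×183 + 41
  183 = 4×41 + 19
  41 = 2×19 + 3
  19 = 6×3 + 1
  3 = 3×1
so gcd(1953, 590) = 1.

1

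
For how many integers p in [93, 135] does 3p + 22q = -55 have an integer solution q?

2

gcd(22, 3) = 1  (22 = 7·3 + 1, 3 = 3·1).
Back-substituting, 3·(-7) + 22·(1) = 1.
Scale by -55: particular solution (385, -55); reduce p mod 22: (11, -4).
General solution: p = 11 + 22t, q = -4 - 3t for integer t.
93 ≤ 11 + 22t ≤ 135 gives t ∈ [4, 5], which is 2 values.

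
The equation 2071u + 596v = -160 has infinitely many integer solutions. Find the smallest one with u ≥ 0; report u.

408

gcd(2071, 596) = 1  (2071 = 3*596 + 283, 596 = 2*283 + 30, 283 = 9*30 + 13, 30 = 2*13 + 4, 13 = 3*4 + 1, 4 = 4*1).
1 divides -160, so solutions exist.
Back-substituting, 2071*(139) + 596*(-483) = 1.
Scale by -160/1 = -160: (u₀, v₀) = (-22240, 77280).
General solution: u = -22240 + 596t, v = 77280 - 2071t for integer t.
u ≥ 0: smallest is -22240 mod 596 = 408 (at t = 38), with v = -1418.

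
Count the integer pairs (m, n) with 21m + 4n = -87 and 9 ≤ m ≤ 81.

19

gcd(21, 4) = 1  (21 = 5×4 + 1, 4 = 4×1).
Back-substituting, 21×(1) + 4×(-5) = 1.
Scale by -87: particular solution (-87, 435); reduce m mod 4: (1, -27).
General solution: m = 1 + 4t, n = -27 - 21t for integer t.
9 ≤ 1 + 4t ≤ 81 gives t ∈ [2, 20], which is 19 values.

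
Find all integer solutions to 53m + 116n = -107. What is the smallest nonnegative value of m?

gcd(116, 53) = 1  (116 = 2×53 + 10, 53 = 5×10 + 3, 10 = 3×3 + 1, 3 = 3×1).
1 divides -107, so solutions exist.
Back-substituting, 53×(-35) + 116×(16) = 1.
Scale by -107/1 = -107: (m₀, n₀) = (3745, -1712).
General solution: m = 3745 + 116t, n = -1712 - 53t for integer t.
m ≥ 0: smallest is 3745 mod 116 = 33 (at t = -32), with n = -16.

33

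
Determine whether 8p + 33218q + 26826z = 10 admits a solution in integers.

gcd(33218, 8) = 2  (33218 = 4152·8 + 2, 8 = 4·2).
gcd(2, 26826) = 2.
2 divides 10, so integer solutions exist.

yes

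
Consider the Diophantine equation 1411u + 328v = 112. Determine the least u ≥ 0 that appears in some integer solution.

296

gcd(1411, 328) = 1  (1411 = 4×328 + 99, 328 = 3×99 + 31, 99 = 3×31 + 6, 31 = 5×6 + 1, 6 = 6×1).
1 divides 112, so solutions exist.
Back-substituting, 1411×(-53) + 328×(228) = 1.
Scale by 112/1 = 112: (u₀, v₀) = (-5936, 25536).
General solution: u = -5936 + 328t, v = 25536 - 1411t for integer t.
u ≥ 0: smallest is -5936 mod 328 = 296 (at t = 19), with v = -1273.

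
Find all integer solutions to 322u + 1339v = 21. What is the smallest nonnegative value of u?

gcd(1339, 322) = 1.
1 divides 21, so solutions exist.
By Bézout, 322×(420) + 1339×(-101) = 1.
Scale by 21/1 = 21: (u₀, v₀) = (8820, -2121).
General solution: u = 8820 + 1339t, v = -2121 - 322t for integer t.
u ≥ 0: smallest is 8820 mod 1339 = 786 (at t = -6), with v = -189.

786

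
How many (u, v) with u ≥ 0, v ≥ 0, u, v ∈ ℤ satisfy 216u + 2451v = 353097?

gcd(2451, 216) = 3.
By Bézout, 216*(261) + 2451*(-23) = 3.
One solution: (239, 123).
General: u = 239 + 817t, v = 123 - 72t.
u ≥ 0 ⇒ t ≥ 0; v ≥ 0 ⇒ t ≤ 1. So t ∈ [0, 1]: 2 solutions.

2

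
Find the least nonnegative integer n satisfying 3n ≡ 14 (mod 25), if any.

gcd(25, 3) = 1.
1 divides 14, so solutions exist.
By Bézout, 3×(-8) + 25×(1) = 1.
So 3×(-8) ≡ 1 (mod 25); multiply by 14: n ≡ -112 (mod 25).
Smallest nonnegative: n = -112 mod 25 = 13.

13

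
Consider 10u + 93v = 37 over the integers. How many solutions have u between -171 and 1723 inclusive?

20

gcd(93, 10) = 1.
By Bézout, 10·(28) + 93·(-3) = 1.
Particular solution: (13, -1).
General solution: u = 13 + 93t, v = -1 - 10t for integer t.
-171 ≤ 13 + 93t ≤ 1723 gives t ∈ [-1, 18], which is 20 values.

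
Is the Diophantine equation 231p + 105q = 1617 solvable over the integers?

yes

gcd(231, 105) = 21  (231 = 2*105 + 21, 105 = 5*21).
21 divides 1617, so integer solutions exist.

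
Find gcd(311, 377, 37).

gcd(377, 311) = 1.
gcd(1, 37) = 1.

1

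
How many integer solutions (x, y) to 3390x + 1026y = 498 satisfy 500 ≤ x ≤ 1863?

gcd(3390, 1026):
  3390 = 3×1026 + 312
  1026 = 3×312 + 90
  312 = 3×90 + 42
  90 = 2×42 + 6
  42 = 7×6
so gcd(3390, 1026) = 6.
Back-substitute for Bézout coefficients:
  6 = 90 - 2×42
  ... = 3390×(-23) + 1026×(76)
Scale by 83: particular solution (-1909, 6308); reduce x mod 171: (143, -472).
General solution: x = 143 + 171t, y = -472 - 565t for integer t.
500 ≤ 143 + 171t ≤ 1863 gives t ∈ [3, 10], which is 8 values.

8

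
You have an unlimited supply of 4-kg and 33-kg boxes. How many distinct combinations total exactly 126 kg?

Need nonnegative integers with 4j + 33k = 126.
gcd(4, 33) = 1, and 4·(-8) + 33·(1) = 1.
So (j₀, k₀) = (-1008, 126); general j = -1008 + 33t, k = 126 - 4t.
j ≥ 0 ⇒ t ≥ 31; k ≥ 0 ⇒ t ≤ 31. That's 1 value of t.

1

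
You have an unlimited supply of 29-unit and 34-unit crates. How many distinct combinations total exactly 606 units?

Need nonnegative integers with 29j + 34k = 606.
gcd(29, 34) = 1, and 29·(-7) + 34·(6) = 1.
So (j₀, k₀) = (-4242, 3636); general j = -4242 + 34t, k = 3636 - 29t.
j ≥ 0 ⇒ t ≥ 125; k ≥ 0 ⇒ t ≤ 125. That's 1 value of t.

1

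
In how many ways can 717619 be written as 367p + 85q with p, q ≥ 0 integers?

gcd(367, 85) = 1.
By Bézout, 367×(-22) + 85×(95) = 1.
One solution: (27, 8326).
General: p = 27 + 85t, q = 8326 - 367t.
p ≥ 0 ⇒ t ≥ 0; q ≥ 0 ⇒ t ≤ 22. So t ∈ [0, 22]: 23 solutions.

23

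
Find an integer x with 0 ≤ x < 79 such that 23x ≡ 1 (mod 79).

gcd(79, 23) = 1.
By Bézout, 23*(-24) + 79*(7) = 1.
So 23*-24 ≡ 1 (mod 79), and -24 mod 79 = 55.

55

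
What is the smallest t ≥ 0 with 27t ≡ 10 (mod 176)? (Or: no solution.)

46

gcd(176, 27):
  176 = 6×27 + 14
  27 = 1×14 + 13
  14 = 1×13 + 1
  13 = 13×1
so gcd(176, 27) = 1.
1 divides 10, so solutions exist.
Back-substitute for Bézout coefficients:
  1 = 14 - 1×13
  ... = 27×(-13) + 176×(2)
So 27×(-13) ≡ 1 (mod 176); multiply by 10: t ≡ -130 (mod 176).
Smallest nonnegative: t = -130 mod 176 = 46.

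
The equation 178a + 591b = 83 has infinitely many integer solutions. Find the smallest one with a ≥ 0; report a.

gcd(591, 178) = 1  (591 = 3·178 + 57, 178 = 3·57 + 7, 57 = 8·7 + 1, 7 = 7·1).
1 divides 83, so solutions exist.
Back-substituting, 178·(-83) + 591·(25) = 1.
Scale by 83/1 = 83: (a₀, b₀) = (-6889, 2075).
General solution: a = -6889 + 591t, b = 2075 - 178t for integer t.
a ≥ 0: smallest is -6889 mod 591 = 203 (at t = 12), with b = -61.

203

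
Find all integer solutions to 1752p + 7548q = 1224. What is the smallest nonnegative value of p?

gcd(7548, 1752):
  7548 = 4*1752 + 540
  1752 = 3*540 + 132
  540 = 4*132 + 12
  132 = 11*12
so gcd(7548, 1752) = 12.
12 divides 1224, so solutions exist.
Back-substitute for Bézout coefficients:
  12 = 540 - 4*132
  ... = 1752*(-56) + 7548*(13)
Scale by 1224/12 = 102: (p₀, q₀) = (-5712, 1326).
General solution: p = -5712 + 629t, q = 1326 - 146t for integer t.
p ≥ 0: smallest is -5712 mod 629 = 578 (at t = 10), with q = -134.

578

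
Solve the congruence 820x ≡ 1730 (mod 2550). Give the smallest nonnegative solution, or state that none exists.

254

gcd(2550, 820):
  2550 = 3×820 + 90
  820 = 9×90 + 10
  90 = 9×10
so gcd(2550, 820) = 10.
10 divides 1730, so solutions exist.
Back-substitute for Bézout coefficients:
  10 = 820 - 9×90
  ... = 820×(28) + 2550×(-9)
So 820×(28) ≡ 10 (mod 2550); multiply by 173: x ≡ 4844 (mod 255).
Smallest nonnegative: x = 4844 mod 255 = 254.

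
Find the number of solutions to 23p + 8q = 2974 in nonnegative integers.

gcd(23, 8):
  23 = 2*8 + 7
  8 = 1*7 + 1
  7 = 7*1
so gcd(23, 8) = 1.
Back-substitute for Bézout coefficients:
  1 = 8 - 1*7
  ... = 23*(-1) + 8*(3)
Scale by 2974: one solution is (-2974, 8922). Reduce p mod 8: (2, 366).
General: p = 2 + 8t, q = 366 - 23t.
p ≥ 0 ⇒ t ≥ 0; q ≥ 0 ⇒ t ≤ 15. So t ∈ [0, 15]: 16 solutions.

16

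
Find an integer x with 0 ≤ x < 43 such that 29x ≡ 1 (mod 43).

3

gcd(43, 29) = 1  (43 = 1×29 + 14, 29 = 2×14 + 1, 14 = 14×1).
Back-substituting, 29×(3) + 43×(-2) = 1.
So 29×3 ≡ 1 (mod 43), and 3 mod 43 = 3.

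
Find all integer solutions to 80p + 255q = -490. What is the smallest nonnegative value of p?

13

gcd(255, 80):
  255 = 3*80 + 15
  80 = 5*15 + 5
  15 = 3*5
so gcd(255, 80) = 5.
5 divides -490, so solutions exist.
Back-substitute for Bézout coefficients:
  5 = 80 - 5*15
  ... = 80*(16) + 255*(-5)
Scale by -490/5 = -98: (p₀, q₀) = (-1568, 490).
General solution: p = -1568 + 51t, q = 490 - 16t for integer t.
p ≥ 0: smallest is -1568 mod 51 = 13 (at t = 31), with q = -6.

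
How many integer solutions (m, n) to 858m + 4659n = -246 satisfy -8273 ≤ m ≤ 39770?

31

gcd(4659, 858):
  4659 = 5*858 + 369
  858 = 2*369 + 120
  369 = 3*120 + 9
  120 = 13*9 + 3
  9 = 3*3
so gcd(4659, 858) = 3.
Back-substitute for Bézout coefficients:
  3 = 120 - 13*9
  ... = 858*(505) + 4659*(-93)
Scale by -82: particular solution (-41410, 7626); reduce m mod 1553: (521, -96).
General solution: m = 521 + 1553t, n = -96 - 286t for integer t.
-8273 ≤ 521 + 1553t ≤ 39770 gives t ∈ [-5, 25], which is 31 values.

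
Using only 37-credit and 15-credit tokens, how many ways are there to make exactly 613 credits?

Need nonnegative integers with 37j + 15k = 613.
gcd(37, 15) = 1, and 37·(-2) + 15·(5) = 1.
So (j₀, k₀) = (-1226, 3065); general j = -1226 + 15t, k = 3065 - 37t.
j ≥ 0 ⇒ t ≥ 82; k ≥ 0 ⇒ t ≤ 82. That's 1 value of t.

1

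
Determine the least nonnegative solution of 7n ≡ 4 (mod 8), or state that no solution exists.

gcd(8, 7) = 1.
1 divides 4, so solutions exist.
By Bézout, 7·(-1) + 8·(1) = 1.
So 7·(-1) ≡ 1 (mod 8); multiply by 4: n ≡ -4 (mod 8).
Smallest nonnegative: n = -4 mod 8 = 4.

4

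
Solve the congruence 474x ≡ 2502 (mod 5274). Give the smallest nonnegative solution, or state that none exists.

684

gcd(5274, 474) = 6.
6 divides 2502, so solutions exist.
By Bézout, 474*(-89) + 5274*(8) = 6.
So 474*(-89) ≡ 6 (mod 5274); multiply by 417: x ≡ -37113 (mod 879).
Smallest nonnegative: x = -37113 mod 879 = 684.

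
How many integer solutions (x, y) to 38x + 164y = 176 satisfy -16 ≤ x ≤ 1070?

14

gcd(164, 38) = 2.
By Bézout, 38×(13) + 164×(-3) = 2.
Particular solution: (78, -17).
General solution: x = 78 + 82t, y = -17 - 19t for integer t.
-16 ≤ 78 + 82t ≤ 1070 gives t ∈ [-1, 12], which is 14 values.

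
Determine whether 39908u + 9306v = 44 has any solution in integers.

yes

gcd(39908, 9306) = 22.
22 divides 44, so integer solutions exist.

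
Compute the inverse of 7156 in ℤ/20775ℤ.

gcd(20775, 7156) = 1  (20775 = 2*7156 + 6463, 7156 = 1*6463 + 693, 6463 = 9*693 + 226, 693 = 3*226 + 15, 226 = 15*15 + 1, 15 = 15*1).
Back-substituting, 7156*(-1379) + 20775*(475) = 1.
So 7156*-1379 ≡ 1 (mod 20775), and -1379 mod 20775 = 19396.

19396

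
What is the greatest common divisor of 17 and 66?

1

gcd(66, 17):
  66 = 3*17 + 15
  17 = 1*15 + 2
  15 = 7*2 + 1
  2 = 2*1
so gcd(66, 17) = 1.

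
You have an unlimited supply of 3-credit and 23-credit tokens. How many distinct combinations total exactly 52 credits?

Need nonnegative integers with 3j + 23k = 52.
gcd(3, 23) = 1, and 3·(8) + 23·(-1) = 1.
So (j₀, k₀) = (416, -52); general j = 416 + 23t, k = -52 - 3t.
j ≥ 0 ⇒ t ≥ -18; k ≥ 0 ⇒ t ≤ -18. That's 1 value of t.

1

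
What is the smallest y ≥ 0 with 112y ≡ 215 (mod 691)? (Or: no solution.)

gcd(691, 112) = 1  (691 = 6×112 + 19, 112 = 5×19 + 17, 19 = 1×17 + 2, 17 = 8×2 + 1, 2 = 2×1).
1 divides 215, so solutions exist.
Back-substituting, 112×(327) + 691×(-53) = 1.
So 112×(327) ≡ 1 (mod 691); multiply by 215: y ≡ 70305 (mod 691).
Smallest nonnegative: y = 70305 mod 691 = 514.

514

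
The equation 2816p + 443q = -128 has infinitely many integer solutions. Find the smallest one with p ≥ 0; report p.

gcd(2816, 443) = 1  (2816 = 6×443 + 158, 443 = 2×158 + 127, 158 = 1×127 + 31, 127 = 4×31 + 3, 31 = 10×3 + 1, 3 = 3×1).
1 divides -128, so solutions exist.
Back-substituting, 2816×(143) + 443×(-909) = 1.
Scale by -128/1 = -128: (p₀, q₀) = (-18304, 116352).
General solution: p = -18304 + 443t, q = 116352 - 2816t for integer t.
p ≥ 0: smallest is -18304 mod 443 = 302 (at t = 42), with q = -1920.

302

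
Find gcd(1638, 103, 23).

gcd(1638, 103):
  1638 = 15·103 + 93
  103 = 1·93 + 10
  93 = 9·10 + 3
  10 = 3·3 + 1
  3 = 3·1
so gcd(1638, 103) = 1.
gcd(1, 23) = 1.

1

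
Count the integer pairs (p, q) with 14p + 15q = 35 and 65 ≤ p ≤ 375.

gcd(15, 14) = 1  (15 = 1×14 + 1, 14 = 14×1).
Back-substituting, 14×(-1) + 15×(1) = 1.
Scale by 35: particular solution (-35, 35); reduce p mod 15: (10, -7).
General solution: p = 10 + 15t, q = -7 - 14t for integer t.
65 ≤ 10 + 15t ≤ 375 gives t ∈ [4, 24], which is 21 values.

21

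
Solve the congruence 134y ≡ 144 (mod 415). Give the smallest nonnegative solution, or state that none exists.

gcd(415, 134) = 1  (415 = 3*134 + 13, 134 = 10*13 + 4, 13 = 3*4 + 1, 4 = 4*1).
1 divides 144, so solutions exist.
Back-substituting, 134*(-96) + 415*(31) = 1.
So 134*(-96) ≡ 1 (mod 415); multiply by 144: y ≡ -13824 (mod 415).
Smallest nonnegative: y = -13824 mod 415 = 286.

286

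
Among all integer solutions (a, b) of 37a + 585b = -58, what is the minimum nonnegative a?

gcd(585, 37) = 1  (585 = 15·37 + 30, 37 = 1·30 + 7, 30 = 4·7 + 2, 7 = 3·2 + 1, 2 = 2·1).
1 divides -58, so solutions exist.
Back-substituting, 37·(253) + 585·(-16) = 1.
Scale by -58/1 = -58: (a₀, b₀) = (-14674, 928).
General solution: a = -14674 + 585t, b = 928 - 37t for integer t.
a ≥ 0: smallest is -14674 mod 585 = 536 (at t = 26), with b = -34.

536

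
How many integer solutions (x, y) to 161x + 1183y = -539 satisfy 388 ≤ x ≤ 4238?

23

gcd(1183, 161):
  1183 = 7·161 + 56
  161 = 2·56 + 49
  56 = 1·49 + 7
  49 = 7·7
so gcd(1183, 161) = 7.
Back-substitute for Bézout coefficients:
  7 = 56 - 1·49
  ... = 161·(-22) + 1183·(3)
Scale by -77: particular solution (1694, -231); reduce x mod 169: (4, -1).
General solution: x = 4 + 169t, y = -1 - 23t for integer t.
388 ≤ 4 + 169t ≤ 4238 gives t ∈ [3, 25], which is 23 values.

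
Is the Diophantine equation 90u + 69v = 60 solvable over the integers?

yes

gcd(90, 69) = 3  (90 = 1×69 + 21, 69 = 3×21 + 6, 21 = 3×6 + 3, 6 = 2×3).
3 divides 60, so integer solutions exist.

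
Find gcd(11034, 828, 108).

gcd(11034, 828) = 18.
gcd(18, 108) = 18.

18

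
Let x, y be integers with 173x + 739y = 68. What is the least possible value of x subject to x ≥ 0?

120

gcd(739, 173):
  739 = 4*173 + 47
  173 = 3*47 + 32
  47 = 1*32 + 15
  32 = 2*15 + 2
  15 = 7*2 + 1
  2 = 2*1
so gcd(739, 173) = 1.
1 divides 68, so solutions exist.
Back-substitute for Bézout coefficients:
  1 = 15 - 7*2
  ... = 173*(-346) + 739*(81)
Scale by 68/1 = 68: (x₀, y₀) = (-23528, 5508).
General solution: x = -23528 + 739t, y = 5508 - 173t for integer t.
x ≥ 0: smallest is -23528 mod 739 = 120 (at t = 32), with y = -28.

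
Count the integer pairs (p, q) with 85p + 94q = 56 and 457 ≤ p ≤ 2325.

20

gcd(94, 85) = 1.
By Bézout, 85×(-21) + 94×(19) = 1.
Particular solution: (46, -41).
General solution: p = 46 + 94t, q = -41 - 85t for integer t.
457 ≤ 46 + 94t ≤ 2325 gives t ∈ [5, 24], which is 20 values.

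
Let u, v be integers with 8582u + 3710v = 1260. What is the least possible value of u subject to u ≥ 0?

gcd(8582, 3710):
  8582 = 2·3710 + 1162
  3710 = 3·1162 + 224
  1162 = 5·224 + 42
  224 = 5·42 + 14
  42 = 3·14
so gcd(8582, 3710) = 14.
14 divides 1260, so solutions exist.
Back-substitute for Bézout coefficients:
  14 = 224 - 5·42
  ... = 8582·(-83) + 3710·(192)
Scale by 1260/14 = 90: (u₀, v₀) = (-7470, 17280).
General solution: u = -7470 + 265t, v = 17280 - 613t for integer t.
u ≥ 0: smallest is -7470 mod 265 = 215 (at t = 29), with v = -497.

215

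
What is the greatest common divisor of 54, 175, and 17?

1

gcd(175, 54):
  175 = 3*54 + 13
  54 = 4*13 + 2
  13 = 6*2 + 1
  2 = 2*1
so gcd(175, 54) = 1.
gcd(1, 17) = 1.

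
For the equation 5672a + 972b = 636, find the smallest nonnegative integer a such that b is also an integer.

75

gcd(5672, 972):
  5672 = 5*972 + 812
  972 = 1*812 + 160
  812 = 5*160 + 12
  160 = 13*12 + 4
  12 = 3*4
so gcd(5672, 972) = 4.
4 divides 636, so solutions exist.
Back-substitute for Bézout coefficients:
  4 = 160 - 13*12
  ... = 5672*(-79) + 972*(461)
Scale by 636/4 = 159: (a₀, b₀) = (-12561, 73299).
General solution: a = -12561 + 243t, b = 73299 - 1418t for integer t.
a ≥ 0: smallest is -12561 mod 243 = 75 (at t = 52), with b = -437.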